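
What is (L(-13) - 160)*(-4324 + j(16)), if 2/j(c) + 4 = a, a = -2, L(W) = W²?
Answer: -38919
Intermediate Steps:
j(c) = -⅓ (j(c) = 2/(-4 - 2) = 2/(-6) = 2*(-⅙) = -⅓)
(L(-13) - 160)*(-4324 + j(16)) = ((-13)² - 160)*(-4324 - ⅓) = (169 - 160)*(-12973/3) = 9*(-12973/3) = -38919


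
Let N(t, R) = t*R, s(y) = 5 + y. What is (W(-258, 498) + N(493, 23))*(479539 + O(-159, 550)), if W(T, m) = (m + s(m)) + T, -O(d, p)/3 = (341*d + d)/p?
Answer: 1594277796944/275 ≈ 5.7974e+9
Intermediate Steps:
N(t, R) = R*t
O(d, p) = -1026*d/p (O(d, p) = -3*(341*d + d)/p = -3*342*d/p = -1026*d/p)
W(T, m) = 5 + T + 2*m (W(T, m) = (m + (5 + m)) + T = (5 + 2*m) + T = 5 + T + 2*m)
(W(-258, 498) + N(493, 23))*(479539 + O(-159, 550)) = ((5 - 258 + 2*498) + 23*493)*(479539 - 1026*(-159)/550) = ((5 - 258 + 996) + 11339)*(479539 - 1026*(-159)*1/550) = (743 + 11339)*(479539 + 81567/275) = 12082*(131954792/275) = 1594277796944/275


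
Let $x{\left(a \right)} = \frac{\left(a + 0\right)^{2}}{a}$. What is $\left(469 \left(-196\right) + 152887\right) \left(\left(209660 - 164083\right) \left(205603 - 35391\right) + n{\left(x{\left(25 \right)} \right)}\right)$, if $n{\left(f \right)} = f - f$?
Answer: $472935854928012$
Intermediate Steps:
$x{\left(a \right)} = a$ ($x{\left(a \right)} = \frac{a^{2}}{a} = a$)
$n{\left(f \right)} = 0$
$\left(469 \left(-196\right) + 152887\right) \left(\left(209660 - 164083\right) \left(205603 - 35391\right) + n{\left(x{\left(25 \right)} \right)}\right) = \left(469 \left(-196\right) + 152887\right) \left(\left(209660 - 164083\right) \left(205603 - 35391\right) + 0\right) = \left(-91924 + 152887\right) \left(45577 \cdot 170212 + 0\right) = 60963 \left(7757752324 + 0\right) = 60963 \cdot 7757752324 = 472935854928012$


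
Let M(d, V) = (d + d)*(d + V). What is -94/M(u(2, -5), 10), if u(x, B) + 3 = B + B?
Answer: -47/39 ≈ -1.2051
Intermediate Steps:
u(x, B) = -3 + 2*B (u(x, B) = -3 + (B + B) = -3 + 2*B)
M(d, V) = 2*d*(V + d) (M(d, V) = (2*d)*(V + d) = 2*d*(V + d))
-94/M(u(2, -5), 10) = -94/(2*(-3 + 2*(-5))*(10 + (-3 + 2*(-5)))) = -94/(2*(-3 - 10)*(10 + (-3 - 10))) = -94/(2*(-13)*(10 - 13)) = -94/(2*(-13)*(-3)) = -94/78 = (1/78)*(-94) = -47/39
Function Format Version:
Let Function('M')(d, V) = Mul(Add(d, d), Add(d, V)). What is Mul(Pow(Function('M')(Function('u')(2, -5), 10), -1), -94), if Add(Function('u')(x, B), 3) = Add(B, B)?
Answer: Rational(-47, 39) ≈ -1.2051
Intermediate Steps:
Function('u')(x, B) = Add(-3, Mul(2, B)) (Function('u')(x, B) = Add(-3, Add(B, B)) = Add(-3, Mul(2, B)))
Function('M')(d, V) = Mul(2, d, Add(V, d)) (Function('M')(d, V) = Mul(Mul(2, d), Add(V, d)) = Mul(2, d, Add(V, d)))
Mul(Pow(Function('M')(Function('u')(2, -5), 10), -1), -94) = Mul(Pow(Mul(2, Add(-3, Mul(2, -5)), Add(10, Add(-3, Mul(2, -5)))), -1), -94) = Mul(Pow(Mul(2, Add(-3, -10), Add(10, Add(-3, -10))), -1), -94) = Mul(Pow(Mul(2, -13, Add(10, -13)), -1), -94) = Mul(Pow(Mul(2, -13, -3), -1), -94) = Mul(Pow(78, -1), -94) = Mul(Rational(1, 78), -94) = Rational(-47, 39)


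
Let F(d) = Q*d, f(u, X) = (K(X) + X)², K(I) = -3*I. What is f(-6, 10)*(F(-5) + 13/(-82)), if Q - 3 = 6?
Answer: -740600/41 ≈ -18063.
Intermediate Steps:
f(u, X) = 4*X² (f(u, X) = (-3*X + X)² = (-2*X)² = 4*X²)
Q = 9 (Q = 3 + 6 = 9)
F(d) = 9*d
f(-6, 10)*(F(-5) + 13/(-82)) = (4*10²)*(9*(-5) + 13/(-82)) = (4*100)*(-45 + 13*(-1/82)) = 400*(-45 - 13/82) = 400*(-3703/82) = -740600/41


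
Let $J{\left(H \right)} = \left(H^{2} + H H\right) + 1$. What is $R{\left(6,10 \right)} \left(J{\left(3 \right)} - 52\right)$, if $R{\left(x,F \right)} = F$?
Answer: $-330$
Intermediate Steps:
$J{\left(H \right)} = 1 + 2 H^{2}$ ($J{\left(H \right)} = \left(H^{2} + H^{2}\right) + 1 = 2 H^{2} + 1 = 1 + 2 H^{2}$)
$R{\left(6,10 \right)} \left(J{\left(3 \right)} - 52\right) = 10 \left(\left(1 + 2 \cdot 3^{2}\right) - 52\right) = 10 \left(\left(1 + 2 \cdot 9\right) - 52\right) = 10 \left(\left(1 + 18\right) - 52\right) = 10 \left(19 - 52\right) = 10 \left(-33\right) = -330$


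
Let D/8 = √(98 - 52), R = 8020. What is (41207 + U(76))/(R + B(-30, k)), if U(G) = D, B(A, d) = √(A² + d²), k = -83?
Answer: 330480140/64312611 - 41207*√7789/64312611 - 8*√358294/64312611 + 64160*√46/64312611 ≈ 5.0888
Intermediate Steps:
D = 8*√46 (D = 8*√(98 - 52) = 8*√46 ≈ 54.259)
U(G) = 8*√46
(41207 + U(76))/(R + B(-30, k)) = (41207 + 8*√46)/(8020 + √((-30)² + (-83)²)) = (41207 + 8*√46)/(8020 + √(900 + 6889)) = (41207 + 8*√46)/(8020 + √7789)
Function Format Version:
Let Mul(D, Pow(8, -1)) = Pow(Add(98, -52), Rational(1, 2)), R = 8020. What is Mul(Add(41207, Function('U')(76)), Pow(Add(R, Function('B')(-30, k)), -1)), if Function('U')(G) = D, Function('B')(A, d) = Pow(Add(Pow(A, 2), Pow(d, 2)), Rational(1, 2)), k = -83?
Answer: Add(Rational(330480140, 64312611), Mul(Rational(-41207, 64312611), Pow(7789, Rational(1, 2))), Mul(Rational(-8, 64312611), Pow(358294, Rational(1, 2))), Mul(Rational(64160, 64312611), Pow(46, Rational(1, 2)))) ≈ 5.0888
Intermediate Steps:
D = Mul(8, Pow(46, Rational(1, 2))) (D = Mul(8, Pow(Add(98, -52), Rational(1, 2))) = Mul(8, Pow(46, Rational(1, 2))) ≈ 54.259)
Function('U')(G) = Mul(8, Pow(46, Rational(1, 2)))
Mul(Add(41207, Function('U')(76)), Pow(Add(R, Function('B')(-30, k)), -1)) = Mul(Add(41207, Mul(8, Pow(46, Rational(1, 2)))), Pow(Add(8020, Pow(Add(Pow(-30, 2), Pow(-83, 2)), Rational(1, 2))), -1)) = Mul(Add(41207, Mul(8, Pow(46, Rational(1, 2)))), Pow(Add(8020, Pow(Add(900, 6889), Rational(1, 2))), -1)) = Mul(Add(41207, Mul(8, Pow(46, Rational(1, 2)))), Pow(Add(8020, Pow(7789, Rational(1, 2))), -1)) = Mul(Pow(Add(8020, Pow(7789, Rational(1, 2))), -1), Add(41207, Mul(8, Pow(46, Rational(1, 2)))))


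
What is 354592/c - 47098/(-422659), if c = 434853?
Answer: 170352206722/183794534127 ≈ 0.92686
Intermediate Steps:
354592/c - 47098/(-422659) = 354592/434853 - 47098/(-422659) = 354592*(1/434853) - 47098*(-1/422659) = 354592/434853 + 47098/422659 = 170352206722/183794534127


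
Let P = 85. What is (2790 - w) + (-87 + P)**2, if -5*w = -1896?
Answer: 12074/5 ≈ 2414.8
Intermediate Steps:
w = 1896/5 (w = -1/5*(-1896) = 1896/5 ≈ 379.20)
(2790 - w) + (-87 + P)**2 = (2790 - 1*1896/5) + (-87 + 85)**2 = (2790 - 1896/5) + (-2)**2 = 12054/5 + 4 = 12074/5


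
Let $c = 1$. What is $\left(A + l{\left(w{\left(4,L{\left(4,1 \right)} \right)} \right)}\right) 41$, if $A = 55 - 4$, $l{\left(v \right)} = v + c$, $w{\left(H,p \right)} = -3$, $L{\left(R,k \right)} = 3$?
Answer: $2009$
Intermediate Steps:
$l{\left(v \right)} = 1 + v$ ($l{\left(v \right)} = v + 1 = 1 + v$)
$A = 51$
$\left(A + l{\left(w{\left(4,L{\left(4,1 \right)} \right)} \right)}\right) 41 = \left(51 + \left(1 - 3\right)\right) 41 = \left(51 - 2\right) 41 = 49 \cdot 41 = 2009$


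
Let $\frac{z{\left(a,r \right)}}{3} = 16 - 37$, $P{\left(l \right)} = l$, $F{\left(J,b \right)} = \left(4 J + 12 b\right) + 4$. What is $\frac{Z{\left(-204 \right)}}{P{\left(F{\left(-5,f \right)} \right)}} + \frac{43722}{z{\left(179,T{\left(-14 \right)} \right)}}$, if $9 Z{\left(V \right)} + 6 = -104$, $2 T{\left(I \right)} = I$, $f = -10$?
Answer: $- \frac{424673}{612} \approx -693.91$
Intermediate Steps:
$F{\left(J,b \right)} = 4 + 4 J + 12 b$
$T{\left(I \right)} = \frac{I}{2}$
$z{\left(a,r \right)} = -63$ ($z{\left(a,r \right)} = 3 \left(16 - 37\right) = 3 \left(-21\right) = -63$)
$Z{\left(V \right)} = - \frac{110}{9}$ ($Z{\left(V \right)} = - \frac{2}{3} + \frac{1}{9} \left(-104\right) = - \frac{2}{3} - \frac{104}{9} = - \frac{110}{9}$)
$\frac{Z{\left(-204 \right)}}{P{\left(F{\left(-5,f \right)} \right)}} + \frac{43722}{z{\left(179,T{\left(-14 \right)} \right)}} = - \frac{110}{9 \left(4 + 4 \left(-5\right) + 12 \left(-10\right)\right)} + \frac{43722}{-63} = - \frac{110}{9 \left(4 - 20 - 120\right)} + 43722 \left(- \frac{1}{63}\right) = - \frac{110}{9 \left(-136\right)} - 694 = \left(- \frac{110}{9}\right) \left(- \frac{1}{136}\right) - 694 = \frac{55}{612} - 694 = - \frac{424673}{612}$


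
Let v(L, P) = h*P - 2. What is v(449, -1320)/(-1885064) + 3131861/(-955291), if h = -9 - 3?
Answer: -2959444161481/900392336812 ≈ -3.2868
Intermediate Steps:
h = -12
v(L, P) = -2 - 12*P (v(L, P) = -12*P - 2 = -2 - 12*P)
v(449, -1320)/(-1885064) + 3131861/(-955291) = (-2 - 12*(-1320))/(-1885064) + 3131861/(-955291) = (-2 + 15840)*(-1/1885064) + 3131861*(-1/955291) = 15838*(-1/1885064) - 3131861/955291 = -7919/942532 - 3131861/955291 = -2959444161481/900392336812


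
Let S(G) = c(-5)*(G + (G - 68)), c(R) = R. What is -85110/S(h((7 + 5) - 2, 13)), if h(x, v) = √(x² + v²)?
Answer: -289374/887 - 8511*√269/887 ≈ -483.61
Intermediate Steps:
h(x, v) = √(v² + x²)
S(G) = 340 - 10*G (S(G) = -5*(G + (G - 68)) = -5*(G + (-68 + G)) = -5*(-68 + 2*G) = 340 - 10*G)
-85110/S(h((7 + 5) - 2, 13)) = -85110/(340 - 10*√(13² + ((7 + 5) - 2)²)) = -85110/(340 - 10*√(169 + (12 - 2)²)) = -85110/(340 - 10*√(169 + 10²)) = -85110/(340 - 10*√(169 + 100)) = -85110/(340 - 10*√269)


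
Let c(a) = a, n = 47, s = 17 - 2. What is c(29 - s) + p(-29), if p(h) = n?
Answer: 61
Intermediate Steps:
s = 15
p(h) = 47
c(29 - s) + p(-29) = (29 - 1*15) + 47 = (29 - 15) + 47 = 14 + 47 = 61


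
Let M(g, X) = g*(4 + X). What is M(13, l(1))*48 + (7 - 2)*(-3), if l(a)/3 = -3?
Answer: -3135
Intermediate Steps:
l(a) = -9 (l(a) = 3*(-3) = -9)
M(13, l(1))*48 + (7 - 2)*(-3) = (13*(4 - 9))*48 + (7 - 2)*(-3) = (13*(-5))*48 + 5*(-3) = -65*48 - 15 = -3120 - 15 = -3135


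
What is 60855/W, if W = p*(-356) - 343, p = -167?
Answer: 20285/19703 ≈ 1.0295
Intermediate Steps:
W = 59109 (W = -167*(-356) - 343 = 59452 - 343 = 59109)
60855/W = 60855/59109 = 60855*(1/59109) = 20285/19703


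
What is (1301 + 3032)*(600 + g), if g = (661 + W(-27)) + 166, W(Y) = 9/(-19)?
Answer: 117441632/19 ≈ 6.1811e+6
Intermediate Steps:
W(Y) = -9/19 (W(Y) = 9*(-1/19) = -9/19)
g = 15704/19 (g = (661 - 9/19) + 166 = 12550/19 + 166 = 15704/19 ≈ 826.53)
(1301 + 3032)*(600 + g) = (1301 + 3032)*(600 + 15704/19) = 4333*(27104/19) = 117441632/19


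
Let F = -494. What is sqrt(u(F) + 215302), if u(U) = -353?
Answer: sqrt(214949) ≈ 463.63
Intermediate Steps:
sqrt(u(F) + 215302) = sqrt(-353 + 215302) = sqrt(214949)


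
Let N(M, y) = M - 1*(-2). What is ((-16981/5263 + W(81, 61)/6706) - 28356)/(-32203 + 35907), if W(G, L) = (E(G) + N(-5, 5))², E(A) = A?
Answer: -500434693931/65363891656 ≈ -7.6561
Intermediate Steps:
N(M, y) = 2 + M (N(M, y) = M + 2 = 2 + M)
W(G, L) = (-3 + G)² (W(G, L) = (G + (2 - 5))² = (G - 3)² = (-3 + G)²)
((-16981/5263 + W(81, 61)/6706) - 28356)/(-32203 + 35907) = ((-16981/5263 + (-3 + 81)²/6706) - 28356)/(-32203 + 35907) = ((-16981*1/5263 + 78²*(1/6706)) - 28356)/3704 = ((-16981/5263 + 6084*(1/6706)) - 28356)*(1/3704) = ((-16981/5263 + 3042/3353) - 28356)*(1/3704) = (-40927247/17646839 - 28356)*(1/3704) = -500434693931/17646839*1/3704 = -500434693931/65363891656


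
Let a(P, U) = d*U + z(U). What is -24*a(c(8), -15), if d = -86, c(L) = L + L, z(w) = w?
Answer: -30600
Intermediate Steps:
c(L) = 2*L
a(P, U) = -85*U (a(P, U) = -86*U + U = -85*U)
-24*a(c(8), -15) = -(-2040)*(-15) = -24*1275 = -30600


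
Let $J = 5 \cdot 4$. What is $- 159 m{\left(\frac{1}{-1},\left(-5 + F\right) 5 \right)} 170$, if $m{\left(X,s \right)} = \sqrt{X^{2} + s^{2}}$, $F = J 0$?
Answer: $- 27030 \sqrt{626} \approx -6.7629 \cdot 10^{5}$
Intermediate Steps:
$J = 20$
$F = 0$ ($F = 20 \cdot 0 = 0$)
$- 159 m{\left(\frac{1}{-1},\left(-5 + F\right) 5 \right)} 170 = - 159 \sqrt{\left(\frac{1}{-1}\right)^{2} + \left(\left(-5 + 0\right) 5\right)^{2}} \cdot 170 = - 159 \sqrt{\left(-1\right)^{2} + \left(\left(-5\right) 5\right)^{2}} \cdot 170 = - 159 \sqrt{1 + \left(-25\right)^{2}} \cdot 170 = - 159 \sqrt{1 + 625} \cdot 170 = - 159 \sqrt{626} \cdot 170 = - 27030 \sqrt{626}$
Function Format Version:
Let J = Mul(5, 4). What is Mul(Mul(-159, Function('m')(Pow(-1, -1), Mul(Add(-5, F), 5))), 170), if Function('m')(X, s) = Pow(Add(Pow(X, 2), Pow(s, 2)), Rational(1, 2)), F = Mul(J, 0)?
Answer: Mul(-27030, Pow(626, Rational(1, 2))) ≈ -6.7629e+5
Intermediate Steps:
J = 20
F = 0 (F = Mul(20, 0) = 0)
Mul(Mul(-159, Function('m')(Pow(-1, -1), Mul(Add(-5, F), 5))), 170) = Mul(Mul(-159, Pow(Add(Pow(Pow(-1, -1), 2), Pow(Mul(Add(-5, 0), 5), 2)), Rational(1, 2))), 170) = Mul(Mul(-159, Pow(Add(Pow(-1, 2), Pow(Mul(-5, 5), 2)), Rational(1, 2))), 170) = Mul(Mul(-159, Pow(Add(1, Pow(-25, 2)), Rational(1, 2))), 170) = Mul(Mul(-159, Pow(Add(1, 625), Rational(1, 2))), 170) = Mul(Mul(-159, Pow(626, Rational(1, 2))), 170) = Mul(-27030, Pow(626, Rational(1, 2)))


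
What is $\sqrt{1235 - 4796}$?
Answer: $i \sqrt{3561} \approx 59.674 i$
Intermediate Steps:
$\sqrt{1235 - 4796} = \sqrt{-3561} = i \sqrt{3561}$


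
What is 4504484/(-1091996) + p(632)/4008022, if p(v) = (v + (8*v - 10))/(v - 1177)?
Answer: -72349079995268/17539157908765 ≈ -4.1250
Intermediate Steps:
p(v) = (-10 + 9*v)/(-1177 + v) (p(v) = (v + (-10 + 8*v))/(-1177 + v) = (-10 + 9*v)/(-1177 + v))
4504484/(-1091996) + p(632)/4008022 = 4504484/(-1091996) + ((-10 + 9*632)/(-1177 + 632))/4008022 = 4504484*(-1/1091996) + ((-10 + 5688)/(-545))*(1/4008022) = -1126121/272999 - 1/545*5678*(1/4008022) = -1126121/272999 - 5678/545*1/4008022 = -1126121/272999 - 167/64246235 = -72349079995268/17539157908765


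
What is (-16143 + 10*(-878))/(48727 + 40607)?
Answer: -24923/89334 ≈ -0.27899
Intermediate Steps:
(-16143 + 10*(-878))/(48727 + 40607) = (-16143 - 8780)/89334 = -24923*1/89334 = -24923/89334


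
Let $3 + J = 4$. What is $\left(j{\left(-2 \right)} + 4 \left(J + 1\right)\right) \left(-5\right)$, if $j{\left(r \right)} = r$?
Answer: $-30$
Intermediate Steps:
$J = 1$ ($J = -3 + 4 = 1$)
$\left(j{\left(-2 \right)} + 4 \left(J + 1\right)\right) \left(-5\right) = \left(-2 + 4 \left(1 + 1\right)\right) \left(-5\right) = \left(-2 + 4 \cdot 2\right) \left(-5\right) = \left(-2 + 8\right) \left(-5\right) = 6 \left(-5\right) = -30$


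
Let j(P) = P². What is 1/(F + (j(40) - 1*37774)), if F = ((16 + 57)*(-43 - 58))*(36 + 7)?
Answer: -1/353213 ≈ -2.8312e-6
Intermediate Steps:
F = -317039 (F = (73*(-101))*43 = -7373*43 = -317039)
1/(F + (j(40) - 1*37774)) = 1/(-317039 + (40² - 1*37774)) = 1/(-317039 + (1600 - 37774)) = 1/(-317039 - 36174) = 1/(-353213) = -1/353213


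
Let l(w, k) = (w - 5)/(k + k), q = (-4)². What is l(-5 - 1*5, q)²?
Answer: 225/1024 ≈ 0.21973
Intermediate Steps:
q = 16
l(w, k) = (-5 + w)/(2*k) (l(w, k) = (-5 + w)/((2*k)) = (-5 + w)*(1/(2*k)) = (-5 + w)/(2*k))
l(-5 - 1*5, q)² = ((½)*(-5 + (-5 - 1*5))/16)² = ((½)*(1/16)*(-5 + (-5 - 5)))² = ((½)*(1/16)*(-5 - 10))² = ((½)*(1/16)*(-15))² = (-15/32)² = 225/1024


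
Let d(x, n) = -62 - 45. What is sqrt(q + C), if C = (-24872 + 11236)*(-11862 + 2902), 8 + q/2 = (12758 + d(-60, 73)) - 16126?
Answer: sqrt(122171594) ≈ 11053.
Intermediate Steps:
d(x, n) = -107
q = -6966 (q = -16 + 2*((12758 - 107) - 16126) = -16 + 2*(12651 - 16126) = -16 + 2*(-3475) = -16 - 6950 = -6966)
C = 122178560 (C = -13636*(-8960) = 122178560)
sqrt(q + C) = sqrt(-6966 + 122178560) = sqrt(122171594)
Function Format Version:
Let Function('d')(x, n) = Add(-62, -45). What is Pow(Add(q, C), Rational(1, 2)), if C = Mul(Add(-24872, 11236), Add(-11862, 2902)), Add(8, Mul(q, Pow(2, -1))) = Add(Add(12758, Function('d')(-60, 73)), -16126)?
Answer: Pow(122171594, Rational(1, 2)) ≈ 11053.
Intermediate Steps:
Function('d')(x, n) = -107
q = -6966 (q = Add(-16, Mul(2, Add(Add(12758, -107), -16126))) = Add(-16, Mul(2, Add(12651, -16126))) = Add(-16, Mul(2, -3475)) = Add(-16, -6950) = -6966)
C = 122178560 (C = Mul(-13636, -8960) = 122178560)
Pow(Add(q, C), Rational(1, 2)) = Pow(Add(-6966, 122178560), Rational(1, 2)) = Pow(122171594, Rational(1, 2))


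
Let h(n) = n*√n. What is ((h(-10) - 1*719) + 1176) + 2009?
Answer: 2466 - 10*I*√10 ≈ 2466.0 - 31.623*I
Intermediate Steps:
h(n) = n^(3/2)
((h(-10) - 1*719) + 1176) + 2009 = (((-10)^(3/2) - 1*719) + 1176) + 2009 = ((-10*I*√10 - 719) + 1176) + 2009 = ((-719 - 10*I*√10) + 1176) + 2009 = (457 - 10*I*√10) + 2009 = 2466 - 10*I*√10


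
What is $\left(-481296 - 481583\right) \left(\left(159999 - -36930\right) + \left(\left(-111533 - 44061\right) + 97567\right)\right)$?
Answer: $-133745818858$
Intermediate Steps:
$\left(-481296 - 481583\right) \left(\left(159999 - -36930\right) + \left(\left(-111533 - 44061\right) + 97567\right)\right) = - 962879 \left(\left(159999 + 36930\right) + \left(-155594 + 97567\right)\right) = - 962879 \left(196929 - 58027\right) = \left(-962879\right) 138902 = -133745818858$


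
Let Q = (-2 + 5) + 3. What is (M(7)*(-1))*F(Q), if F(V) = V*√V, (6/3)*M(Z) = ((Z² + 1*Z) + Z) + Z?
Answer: -210*√6 ≈ -514.39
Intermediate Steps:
Q = 6 (Q = 3 + 3 = 6)
M(Z) = Z²/2 + 3*Z/2 (M(Z) = (((Z² + 1*Z) + Z) + Z)/2 = (((Z² + Z) + Z) + Z)/2 = (((Z + Z²) + Z) + Z)/2 = ((Z² + 2*Z) + Z)/2 = (Z² + 3*Z)/2 = Z²/2 + 3*Z/2)
F(V) = V^(3/2)
(M(7)*(-1))*F(Q) = (((½)*7*(3 + 7))*(-1))*6^(3/2) = (((½)*7*10)*(-1))*(6*√6) = (35*(-1))*(6*√6) = -210*√6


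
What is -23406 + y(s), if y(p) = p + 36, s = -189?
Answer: -23559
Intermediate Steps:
y(p) = 36 + p
-23406 + y(s) = -23406 + (36 - 189) = -23406 - 153 = -23559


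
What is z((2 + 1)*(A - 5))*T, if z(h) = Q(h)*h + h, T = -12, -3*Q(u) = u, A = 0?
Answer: 1080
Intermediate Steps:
Q(u) = -u/3
z(h) = h - h²/3 (z(h) = (-h/3)*h + h = -h²/3 + h = h - h²/3)
z((2 + 1)*(A - 5))*T = (((2 + 1)*(0 - 5))*(3 - (2 + 1)*(0 - 5))/3)*(-12) = ((3*(-5))*(3 - 3*(-5))/3)*(-12) = ((⅓)*(-15)*(3 - 1*(-15)))*(-12) = ((⅓)*(-15)*(3 + 15))*(-12) = ((⅓)*(-15)*18)*(-12) = -90*(-12) = 1080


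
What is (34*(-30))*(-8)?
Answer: 8160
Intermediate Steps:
(34*(-30))*(-8) = -1020*(-8) = 8160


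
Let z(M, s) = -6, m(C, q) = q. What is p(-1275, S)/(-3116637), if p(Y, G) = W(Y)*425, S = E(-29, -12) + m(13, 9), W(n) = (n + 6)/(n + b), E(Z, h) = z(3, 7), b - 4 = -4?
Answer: -47/346293 ≈ -0.00013572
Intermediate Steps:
b = 0 (b = 4 - 4 = 0)
E(Z, h) = -6
W(n) = (6 + n)/n (W(n) = (n + 6)/(n + 0) = (6 + n)/n)
S = 3 (S = -6 + 9 = 3)
p(Y, G) = 425*(6 + Y)/Y (p(Y, G) = ((6 + Y)/Y)*425 = 425*(6 + Y)/Y)
p(-1275, S)/(-3116637) = (425 + 2550/(-1275))/(-3116637) = (425 + 2550*(-1/1275))*(-1/3116637) = (425 - 2)*(-1/3116637) = 423*(-1/3116637) = -47/346293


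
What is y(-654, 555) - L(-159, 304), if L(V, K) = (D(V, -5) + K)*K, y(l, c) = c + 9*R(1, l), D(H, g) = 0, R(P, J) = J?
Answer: -97747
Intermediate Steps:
y(l, c) = c + 9*l
L(V, K) = K**2 (L(V, K) = (0 + K)*K = K*K = K**2)
y(-654, 555) - L(-159, 304) = (555 + 9*(-654)) - 1*304**2 = (555 - 5886) - 1*92416 = -5331 - 92416 = -97747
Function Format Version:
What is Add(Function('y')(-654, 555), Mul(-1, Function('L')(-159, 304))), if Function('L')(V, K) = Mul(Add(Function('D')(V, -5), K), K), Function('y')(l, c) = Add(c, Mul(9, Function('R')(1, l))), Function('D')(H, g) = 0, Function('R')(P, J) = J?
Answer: -97747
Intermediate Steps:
Function('y')(l, c) = Add(c, Mul(9, l))
Function('L')(V, K) = Pow(K, 2) (Function('L')(V, K) = Mul(Add(0, K), K) = Mul(K, K) = Pow(K, 2))
Add(Function('y')(-654, 555), Mul(-1, Function('L')(-159, 304))) = Add(Add(555, Mul(9, -654)), Mul(-1, Pow(304, 2))) = Add(Add(555, -5886), Mul(-1, 92416)) = Add(-5331, -92416) = -97747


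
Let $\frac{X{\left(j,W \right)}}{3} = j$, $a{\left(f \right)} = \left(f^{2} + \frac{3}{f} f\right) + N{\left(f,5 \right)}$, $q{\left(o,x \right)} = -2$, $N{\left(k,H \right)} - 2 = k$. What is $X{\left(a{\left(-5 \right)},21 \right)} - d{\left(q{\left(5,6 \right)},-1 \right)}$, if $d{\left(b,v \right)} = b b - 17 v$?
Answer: $54$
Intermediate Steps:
$N{\left(k,H \right)} = 2 + k$
$d{\left(b,v \right)} = b^{2} - 17 v$
$a{\left(f \right)} = 5 + f + f^{2}$ ($a{\left(f \right)} = \left(f^{2} + \frac{3}{f} f\right) + \left(2 + f\right) = \left(f^{2} + 3\right) + \left(2 + f\right) = \left(3 + f^{2}\right) + \left(2 + f\right) = 5 + f + f^{2}$)
$X{\left(j,W \right)} = 3 j$
$X{\left(a{\left(-5 \right)},21 \right)} - d{\left(q{\left(5,6 \right)},-1 \right)} = 3 \left(5 - 5 + \left(-5\right)^{2}\right) - \left(\left(-2\right)^{2} - -17\right) = 3 \left(5 - 5 + 25\right) - \left(4 + 17\right) = 3 \cdot 25 - 21 = 75 - 21 = 54$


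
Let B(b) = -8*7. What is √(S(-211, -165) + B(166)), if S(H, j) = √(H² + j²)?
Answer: √(-56 + √71746) ≈ 14.555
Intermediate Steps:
B(b) = -56
√(S(-211, -165) + B(166)) = √(√((-211)² + (-165)²) - 56) = √(√(44521 + 27225) - 56) = √(√71746 - 56) = √(-56 + √71746)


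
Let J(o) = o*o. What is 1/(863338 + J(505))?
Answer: 1/1118363 ≈ 8.9416e-7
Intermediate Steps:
J(o) = o**2
1/(863338 + J(505)) = 1/(863338 + 505**2) = 1/(863338 + 255025) = 1/1118363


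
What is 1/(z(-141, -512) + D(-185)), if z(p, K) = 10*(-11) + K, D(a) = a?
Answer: -1/807 ≈ -0.0012392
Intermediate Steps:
z(p, K) = -110 + K
1/(z(-141, -512) + D(-185)) = 1/((-110 - 512) - 185) = 1/(-622 - 185) = 1/(-807) = -1/807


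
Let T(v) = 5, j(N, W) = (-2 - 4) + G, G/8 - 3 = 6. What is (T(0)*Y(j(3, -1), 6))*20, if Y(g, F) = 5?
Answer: 500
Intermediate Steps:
G = 72 (G = 24 + 8*6 = 24 + 48 = 72)
j(N, W) = 66 (j(N, W) = (-2 - 4) + 72 = -6 + 72 = 66)
(T(0)*Y(j(3, -1), 6))*20 = (5*5)*20 = 25*20 = 500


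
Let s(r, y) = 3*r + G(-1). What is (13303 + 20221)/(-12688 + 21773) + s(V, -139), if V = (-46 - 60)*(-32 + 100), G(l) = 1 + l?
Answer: -196420516/9085 ≈ -21620.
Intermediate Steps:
V = -7208 (V = -106*68 = -7208)
s(r, y) = 3*r (s(r, y) = 3*r + (1 - 1) = 3*r + 0 = 3*r)
(13303 + 20221)/(-12688 + 21773) + s(V, -139) = (13303 + 20221)/(-12688 + 21773) + 3*(-7208) = 33524/9085 - 21624 = -196420516/9085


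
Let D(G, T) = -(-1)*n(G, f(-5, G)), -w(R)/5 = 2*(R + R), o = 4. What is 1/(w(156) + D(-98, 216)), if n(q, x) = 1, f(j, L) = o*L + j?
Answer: -1/3119 ≈ -0.00032062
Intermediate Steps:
f(j, L) = j + 4*L (f(j, L) = 4*L + j = j + 4*L)
w(R) = -20*R (w(R) = -10*(R + R) = -10*2*R = -20*R)
D(G, T) = 1 (D(G, T) = -(-1) = -1*(-1) = 1)
1/(w(156) + D(-98, 216)) = 1/(-20*156 + 1) = 1/(-3120 + 1) = 1/(-3119) = -1/3119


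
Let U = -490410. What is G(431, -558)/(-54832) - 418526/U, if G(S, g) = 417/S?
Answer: 4945324849211/5794829721360 ≈ 0.85340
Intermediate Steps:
G(431, -558)/(-54832) - 418526/U = (417/431)/(-54832) - 418526/(-490410) = (417*(1/431))*(-1/54832) - 418526*(-1/490410) = (417/431)*(-1/54832) + 209263/245205 = -417/23632592 + 209263/245205 = 4945324849211/5794829721360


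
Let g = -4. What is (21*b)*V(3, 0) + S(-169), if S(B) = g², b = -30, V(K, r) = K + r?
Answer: -1874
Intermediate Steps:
S(B) = 16 (S(B) = (-4)² = 16)
(21*b)*V(3, 0) + S(-169) = (21*(-30))*(3 + 0) + 16 = -630*3 + 16 = -1890 + 16 = -1874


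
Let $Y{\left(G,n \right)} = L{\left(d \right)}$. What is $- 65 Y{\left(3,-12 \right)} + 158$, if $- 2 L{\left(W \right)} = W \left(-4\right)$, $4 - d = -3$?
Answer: $-752$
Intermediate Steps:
$d = 7$ ($d = 4 - -3 = 4 + 3 = 7$)
$L{\left(W \right)} = 2 W$ ($L{\left(W \right)} = - \frac{W \left(-4\right)}{2} = - \frac{\left(-4\right) W}{2} = 2 W$)
$Y{\left(G,n \right)} = 14$ ($Y{\left(G,n \right)} = 2 \cdot 7 = 14$)
$- 65 Y{\left(3,-12 \right)} + 158 = \left(-65\right) 14 + 158 = -910 + 158 = -752$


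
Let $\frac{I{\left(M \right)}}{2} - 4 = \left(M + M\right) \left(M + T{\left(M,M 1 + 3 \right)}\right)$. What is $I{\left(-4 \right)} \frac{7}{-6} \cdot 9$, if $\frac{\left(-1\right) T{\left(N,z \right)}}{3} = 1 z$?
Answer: $-252$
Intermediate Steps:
$T{\left(N,z \right)} = - 3 z$ ($T{\left(N,z \right)} = - 3 \cdot 1 z = - 3 z$)
$I{\left(M \right)} = 8 + 4 M \left(-9 - 2 M\right)$ ($I{\left(M \right)} = 8 + 2 \left(M + M\right) \left(M - 3 \left(M 1 + 3\right)\right) = 8 + 2 \cdot 2 M \left(M - 3 \left(M + 3\right)\right) = 8 + 2 \cdot 2 M \left(M - 3 \left(3 + M\right)\right) = 8 + 2 \cdot 2 M \left(M - \left(9 + 3 M\right)\right) = 8 + 2 \cdot 2 M \left(-9 - 2 M\right) = 8 + 4 M \left(-9 - 2 M\right)$)
$I{\left(-4 \right)} \frac{7}{-6} \cdot 9 = \left(8 - -144 - 8 \left(-4\right)^{2}\right) \frac{7}{-6} \cdot 9 = \left(8 + 144 - 128\right) 7 \left(- \frac{1}{6}\right) 9 = \left(8 + 144 - 128\right) \left(- \frac{7}{6}\right) 9 = 24 \left(- \frac{7}{6}\right) 9 = \left(-28\right) 9 = -252$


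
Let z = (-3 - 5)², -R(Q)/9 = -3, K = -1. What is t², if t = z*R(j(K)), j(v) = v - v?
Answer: 2985984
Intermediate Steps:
j(v) = 0
R(Q) = 27 (R(Q) = -9*(-3) = 27)
z = 64 (z = (-8)² = 64)
t = 1728 (t = 64*27 = 1728)
t² = 1728² = 2985984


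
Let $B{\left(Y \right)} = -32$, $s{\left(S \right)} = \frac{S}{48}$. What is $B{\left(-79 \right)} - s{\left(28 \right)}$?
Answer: $- \frac{391}{12} \approx -32.583$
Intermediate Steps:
$s{\left(S \right)} = \frac{S}{48}$ ($s{\left(S \right)} = S \frac{1}{48} = \frac{S}{48}$)
$B{\left(-79 \right)} - s{\left(28 \right)} = -32 - \frac{1}{48} \cdot 28 = -32 - \frac{7}{12} = - \frac{391}{12}$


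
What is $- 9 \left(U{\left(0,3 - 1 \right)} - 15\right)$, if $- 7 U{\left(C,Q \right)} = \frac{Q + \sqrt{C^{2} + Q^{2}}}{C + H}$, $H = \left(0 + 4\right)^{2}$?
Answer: $\frac{3789}{28} \approx 135.32$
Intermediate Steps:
$H = 16$ ($H = 4^{2} = 16$)
$U{\left(C,Q \right)} = - \frac{Q + \sqrt{C^{2} + Q^{2}}}{7 \left(16 + C\right)}$ ($U{\left(C,Q \right)} = - \frac{\left(Q + \sqrt{C^{2} + Q^{2}}\right) \frac{1}{C + 16}}{7} = - \frac{\left(Q + \sqrt{C^{2} + Q^{2}}\right) \frac{1}{16 + C}}{7} = - \frac{\frac{1}{16 + C} \left(Q + \sqrt{C^{2} + Q^{2}}\right)}{7} = - \frac{Q + \sqrt{C^{2} + Q^{2}}}{7 \left(16 + C\right)}$)
$- 9 \left(U{\left(0,3 - 1 \right)} - 15\right) = - 9 \left(\frac{- (3 - 1) - \sqrt{0^{2} + \left(3 - 1\right)^{2}}}{7 \left(16 + 0\right)} - 15\right) = - 9 \left(\frac{\left(-1\right) 2 - \sqrt{0 + 2^{2}}}{7 \cdot 16} - 15\right) = - 9 \left(\frac{1}{7} \cdot \frac{1}{16} \left(-2 - \sqrt{0 + 4}\right) - 15\right) = - 9 \left(\frac{1}{7} \cdot \frac{1}{16} \left(-2 - \sqrt{4}\right) - 15\right) = - 9 \left(\frac{1}{7} \cdot \frac{1}{16} \left(-2 - 2\right) - 15\right) = - 9 \left(\frac{1}{7} \cdot \frac{1}{16} \left(-4\right) - 15\right) = - 9 \left(- \frac{1}{28} - 15\right) = \left(-9\right) \left(- \frac{421}{28}\right) = \frac{3789}{28}$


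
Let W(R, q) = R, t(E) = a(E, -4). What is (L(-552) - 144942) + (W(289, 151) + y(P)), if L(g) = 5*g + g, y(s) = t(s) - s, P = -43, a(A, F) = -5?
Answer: -147927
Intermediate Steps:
t(E) = -5
y(s) = -5 - s
L(g) = 6*g
(L(-552) - 144942) + (W(289, 151) + y(P)) = (6*(-552) - 144942) + (289 + (-5 - 1*(-43))) = (-3312 - 144942) + (289 + (-5 + 43)) = -148254 + (289 + 38) = -148254 + 327 = -147927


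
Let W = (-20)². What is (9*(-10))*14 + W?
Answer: -860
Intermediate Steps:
W = 400
(9*(-10))*14 + W = (9*(-10))*14 + 400 = -90*14 + 400 = -1260 + 400 = -860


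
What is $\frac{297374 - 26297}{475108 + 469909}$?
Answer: $\frac{271077}{945017} \approx 0.28685$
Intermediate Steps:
$\frac{297374 - 26297}{475108 + 469909} = \frac{271077}{945017}$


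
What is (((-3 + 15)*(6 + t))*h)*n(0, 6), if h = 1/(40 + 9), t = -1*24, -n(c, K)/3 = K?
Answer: 3888/49 ≈ 79.347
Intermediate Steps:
n(c, K) = -3*K
t = -24
h = 1/49 ≈ 0.020408
(((-3 + 15)*(6 + t))*h)*n(0, 6) = (((-3 + 15)*(6 - 24))*(1/49))*(-3*6) = ((12*(-18))*(1/49))*(-18) = -216*1/49*(-18) = -216/49*(-18) = 3888/49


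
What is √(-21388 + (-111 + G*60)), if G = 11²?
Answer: I*√14239 ≈ 119.33*I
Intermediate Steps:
G = 121
√(-21388 + (-111 + G*60)) = √(-21388 + (-111 + 121*60)) = √(-21388 + (-111 + 7260)) = √(-21388 + 7149) = √(-14239) = I*√14239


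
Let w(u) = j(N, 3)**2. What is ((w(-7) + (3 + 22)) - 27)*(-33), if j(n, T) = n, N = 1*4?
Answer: -462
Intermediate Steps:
N = 4
w(u) = 16 (w(u) = 4**2 = 16)
((w(-7) + (3 + 22)) - 27)*(-33) = ((16 + (3 + 22)) - 27)*(-33) = ((16 + 25) - 27)*(-33) = (41 - 27)*(-33) = 14*(-33) = -462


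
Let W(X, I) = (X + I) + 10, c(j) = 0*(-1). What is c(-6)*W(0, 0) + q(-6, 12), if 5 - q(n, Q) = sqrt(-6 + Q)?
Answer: 5 - sqrt(6) ≈ 2.5505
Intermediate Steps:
c(j) = 0
q(n, Q) = 5 - sqrt(-6 + Q)
W(X, I) = 10 + I + X (W(X, I) = (I + X) + 10 = 10 + I + X)
c(-6)*W(0, 0) + q(-6, 12) = 0*(10 + 0 + 0) + (5 - sqrt(-6 + 12)) = 0*10 + (5 - sqrt(6)) = 0 + (5 - sqrt(6)) = 5 - sqrt(6)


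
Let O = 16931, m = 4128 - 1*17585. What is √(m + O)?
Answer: 3*√386 ≈ 58.941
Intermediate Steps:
m = -13457 (m = 4128 - 17585 = -13457)
√(m + O) = √(-13457 + 16931) = √3474 = 3*√386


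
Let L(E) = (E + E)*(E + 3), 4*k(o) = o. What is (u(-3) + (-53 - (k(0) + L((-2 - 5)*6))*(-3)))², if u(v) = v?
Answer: 95491984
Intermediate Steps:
k(o) = o/4
L(E) = 2*E*(3 + E) (L(E) = (2*E)*(3 + E) = 2*E*(3 + E))
(u(-3) + (-53 - (k(0) + L((-2 - 5)*6))*(-3)))² = (-3 + (-53 - ((¼)*0 + 2*((-2 - 5)*6)*(3 + (-2 - 5)*6))*(-3)))² = (-3 + (-53 - (0 + 2*(-7*6)*(3 - 7*6))*(-3)))² = (-3 + (-53 - (0 + 2*(-42)*(3 - 42))*(-3)))² = (-3 + (-53 - (0 + 2*(-42)*(-39))*(-3)))² = (-3 + (-53 - (0 + 3276)*(-3)))² = (-3 + (-53 - 3276*(-3)))² = (-3 + (-53 - 1*(-9828)))² = (-3 + (-53 + 9828))² = (-3 + 9775)² = 9772² = 95491984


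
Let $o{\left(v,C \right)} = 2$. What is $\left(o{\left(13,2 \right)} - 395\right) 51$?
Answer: $-20043$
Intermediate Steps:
$\left(o{\left(13,2 \right)} - 395\right) 51 = \left(2 - 395\right) 51 = \left(-393\right) 51 = -20043$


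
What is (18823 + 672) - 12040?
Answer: 7455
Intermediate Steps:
(18823 + 672) - 12040 = 19495 - 12040 = 7455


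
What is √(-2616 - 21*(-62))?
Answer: 3*I*√146 ≈ 36.249*I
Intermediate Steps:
√(-2616 - 21*(-62)) = √(-2616 + 1302) = √(-1314) = 3*I*√146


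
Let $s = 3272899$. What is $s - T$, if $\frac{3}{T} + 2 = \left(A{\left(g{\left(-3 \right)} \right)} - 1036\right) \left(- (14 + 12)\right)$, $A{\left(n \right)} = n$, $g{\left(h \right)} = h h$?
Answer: $\frac{29128801099}{8900} \approx 3.2729 \cdot 10^{6}$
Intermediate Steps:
$g{\left(h \right)} = h^{2}$
$T = \frac{1}{8900}$ ($T = \frac{3}{-2 + \left(\left(-3\right)^{2} - 1036\right) \left(- (14 + 12)\right)} = \frac{3}{-2 + \left(9 - 1036\right) \left(\left(-1\right) 26\right)} = \frac{3}{-2 - -26702} = \frac{3}{-2 + 26702} = \frac{3}{26700} = 3 \cdot \frac{1}{26700} = \frac{1}{8900} \approx 0.00011236$)
$s - T = 3272899 - \frac{1}{8900} = \frac{29128801099}{8900}$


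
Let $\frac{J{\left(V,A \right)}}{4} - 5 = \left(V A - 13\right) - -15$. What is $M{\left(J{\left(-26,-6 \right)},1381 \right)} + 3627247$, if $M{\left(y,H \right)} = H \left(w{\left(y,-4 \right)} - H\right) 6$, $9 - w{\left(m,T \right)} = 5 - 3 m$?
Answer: $8424841$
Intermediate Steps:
$w{\left(m,T \right)} = 4 + 3 m$ ($w{\left(m,T \right)} = 9 - \left(5 - 3 m\right) = 9 + \left(-5 + 3 m\right) = 4 + 3 m$)
$J{\left(V,A \right)} = 28 + 4 A V$ ($J{\left(V,A \right)} = 20 + 4 \left(\left(V A - 13\right) - -15\right) = 20 + 4 \left(\left(A V - 13\right) + 15\right) = 20 + 4 \left(\left(-13 + A V\right) + 15\right) = 20 + 4 \left(2 + A V\right) = 20 + \left(8 + 4 A V\right) = 28 + 4 A V$)
$M{\left(y,H \right)} = 6 H \left(4 - H + 3 y\right)$ ($M{\left(y,H \right)} = H \left(\left(4 + 3 y\right) - H\right) 6 = H \left(4 - H + 3 y\right) 6 = 6 H \left(4 - H + 3 y\right)$)
$M{\left(J{\left(-26,-6 \right)},1381 \right)} + 3627247 = 6 \cdot 1381 \left(4 - 1381 + 3 \left(28 + 4 \left(-6\right) \left(-26\right)\right)\right) + 3627247 = 6 \cdot 1381 \left(4 - 1381 + 3 \left(28 + 624\right)\right) + 3627247 = 6 \cdot 1381 \left(4 - 1381 + 3 \cdot 652\right) + 3627247 = 6 \cdot 1381 \left(4 - 1381 + 1956\right) + 3627247 = 6 \cdot 1381 \cdot 579 + 3627247 = 4797594 + 3627247 = 8424841$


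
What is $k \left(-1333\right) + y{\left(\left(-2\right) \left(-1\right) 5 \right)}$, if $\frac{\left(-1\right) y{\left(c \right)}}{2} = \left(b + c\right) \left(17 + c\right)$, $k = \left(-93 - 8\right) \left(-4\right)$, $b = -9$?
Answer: $-538586$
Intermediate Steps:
$k = 404$ ($k = \left(-101\right) \left(-4\right) = 404$)
$y{\left(c \right)} = - 2 \left(-9 + c\right) \left(17 + c\right)$
$k \left(-1333\right) + y{\left(\left(-2\right) \left(-1\right) 5 \right)} = 404 \left(-1333\right) - \left(-306 + 200 + 16 \left(\left(-2\right) \left(-1\right)\right) 5\right) = -538532 - \left(-306 + 200 + 16 \cdot 2 \cdot 5\right) = -538532 - \left(-146 + 200\right) = -538532 - 54 = -538586$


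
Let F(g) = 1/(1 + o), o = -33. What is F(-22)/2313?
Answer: -1/74016 ≈ -1.3511e-5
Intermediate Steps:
F(g) = -1/32 (F(g) = 1/(1 - 33) = 1/(-32) = -1/32)
F(-22)/2313 = -1/32/2313 = -1/32*1/2313 = -1/74016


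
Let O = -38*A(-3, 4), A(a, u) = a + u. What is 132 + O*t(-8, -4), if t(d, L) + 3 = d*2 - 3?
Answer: 968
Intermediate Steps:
t(d, L) = -6 + 2*d (t(d, L) = -3 + (d*2 - 3) = -3 + (2*d - 3) = -3 + (-3 + 2*d) = -6 + 2*d)
O = -38 (O = -38*(-3 + 4) = -38*1 = -38)
132 + O*t(-8, -4) = 132 - 38*(-6 + 2*(-8)) = 132 - 38*(-6 - 16) = 132 - 38*(-22) = 132 + 836 = 968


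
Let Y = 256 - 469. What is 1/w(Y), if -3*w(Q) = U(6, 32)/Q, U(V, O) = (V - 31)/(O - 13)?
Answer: -12141/25 ≈ -485.64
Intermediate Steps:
Y = -213
U(V, O) = (-31 + V)/(-13 + O)
w(Q) = 25/(57*Q) (w(Q) = -(-31 + 6)/(-13 + 32)/(3*Q) = --25/19/(3*Q) = -(1/19)*(-25)/(3*Q) = -(-25)/(57*Q) = 25/(57*Q))
1/w(Y) = 1/((25/57)/(-213)) = 1/((25/57)*(-1/213)) = 1/(-25/12141) = -12141/25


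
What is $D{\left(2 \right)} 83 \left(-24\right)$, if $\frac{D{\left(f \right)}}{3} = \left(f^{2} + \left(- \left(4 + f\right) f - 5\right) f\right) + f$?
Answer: $167328$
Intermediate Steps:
$D{\left(f \right)} = 3 f + 3 f^{2} + 3 f \left(-5 - f \left(4 + f\right)\right)$ ($D{\left(f \right)} = 3 \left(\left(f^{2} + \left(- \left(4 + f\right) f - 5\right) f\right) + f\right) = 3 \left(\left(f^{2} + \left(- f \left(4 + f\right) - 5\right) f\right) + f\right) = 3 \left(\left(f^{2} + \left(-5 - f \left(4 + f\right)\right) f\right) + f\right) = 3 \left(\left(f^{2} + f \left(-5 - f \left(4 + f\right)\right)\right) + f\right) = 3 \left(f + f^{2} + f \left(-5 - f \left(4 + f\right)\right)\right) = 3 f + 3 f^{2} + 3 f \left(-5 - f \left(4 + f\right)\right)$)
$D{\left(2 \right)} 83 \left(-24\right) = \left(-3\right) 2 \left(4 + 2^{2} + 3 \cdot 2\right) 83 \left(-24\right) = \left(-3\right) 2 \left(4 + 4 + 6\right) 83 \left(-24\right) = \left(-3\right) 2 \cdot 14 \cdot 83 \left(-24\right) = \left(-84\right) 83 \left(-24\right) = \left(-6972\right) \left(-24\right) = 167328$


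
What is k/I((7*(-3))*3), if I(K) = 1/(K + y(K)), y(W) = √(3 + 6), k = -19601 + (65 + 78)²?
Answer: -50880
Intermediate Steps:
k = 848 (k = -19601 + 143² = -19601 + 20449 = 848)
y(W) = 3 (y(W) = √9 = 3)
I(K) = 1/(3 + K) (I(K) = 1/(K + 3) = 1/(3 + K))
k/I((7*(-3))*3) = 848/(1/(3 + (7*(-3))*3)) = 848/(1/(3 - 21*3)) = 848/(1/(3 - 63)) = 848/(1/(-60)) = 848/(-1/60) = 848*(-60) = -50880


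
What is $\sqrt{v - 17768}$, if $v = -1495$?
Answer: $i \sqrt{19263} \approx 138.79 i$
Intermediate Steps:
$\sqrt{v - 17768} = \sqrt{-1495 - 17768} = \sqrt{-19263} = i \sqrt{19263}$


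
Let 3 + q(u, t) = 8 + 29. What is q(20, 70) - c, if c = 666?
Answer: -632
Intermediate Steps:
q(u, t) = 34 (q(u, t) = -3 + (8 + 29) = -3 + 37 = 34)
q(20, 70) - c = 34 - 1*666 = 34 - 666 = -632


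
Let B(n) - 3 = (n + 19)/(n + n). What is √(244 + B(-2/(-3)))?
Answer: √1047/2 ≈ 16.179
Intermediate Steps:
B(n) = 3 + (19 + n)/(2*n) (B(n) = 3 + (n + 19)/(n + n) = 3 + (19 + n)/((2*n)) = 3 + (19 + n)*(1/(2*n)) = 3 + (19 + n)/(2*n))
√(244 + B(-2/(-3))) = √(244 + (19 + 7*(-2/(-3)))/(2*((-2/(-3))))) = √(244 + (19 + 7*(-2*(-⅓)))/(2*((-2*(-⅓))))) = √(244 + (19 + 7*(⅔))/(2*(⅔))) = √(244 + (½)*(3/2)*(19 + 14/3)) = √(244 + (½)*(3/2)*(71/3)) = √(244 + 71/4) = √(1047/4) = √1047/2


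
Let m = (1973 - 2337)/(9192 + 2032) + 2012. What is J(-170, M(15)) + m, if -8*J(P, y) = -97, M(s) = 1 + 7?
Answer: 22718415/11224 ≈ 2024.1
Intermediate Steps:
M(s) = 8
J(P, y) = 97/8 (J(P, y) = -⅛*(-97) = 97/8)
m = 5645581/2806 (m = -364/11224 + 2012 = -364*1/11224 + 2012 = -91/2806 + 2012 = 5645581/2806 ≈ 2012.0)
J(-170, M(15)) + m = 97/8 + 5645581/2806 = 22718415/11224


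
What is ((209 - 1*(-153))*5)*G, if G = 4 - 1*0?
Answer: 7240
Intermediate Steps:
G = 4 (G = 4 + 0 = 4)
((209 - 1*(-153))*5)*G = ((209 - 1*(-153))*5)*4 = ((209 + 153)*5)*4 = (362*5)*4 = 1810*4 = 7240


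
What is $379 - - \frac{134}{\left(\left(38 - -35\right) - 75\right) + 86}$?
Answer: $\frac{15985}{42} \approx 380.6$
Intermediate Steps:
$379 - - \frac{134}{\left(\left(38 - -35\right) - 75\right) + 86} = 379 - - \frac{134}{\left(\left(38 + 35\right) - 75\right) + 86} = 379 - - \frac{134}{\left(73 - 75\right) + 86} = 379 - - \frac{134}{-2 + 86} = 379 - - \frac{134}{84} = 379 - \left(-134\right) \frac{1}{84} = 379 - - \frac{67}{42} = 379 + \frac{67}{42} = \frac{15985}{42}$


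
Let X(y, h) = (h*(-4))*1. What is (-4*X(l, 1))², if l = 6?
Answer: 256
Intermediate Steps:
X(y, h) = -4*h (X(y, h) = -4*h*1 = -4*h)
(-4*X(l, 1))² = (-4*(-4*1))² = (-4*(-4))² = (-2*(-8))² = 16² = 256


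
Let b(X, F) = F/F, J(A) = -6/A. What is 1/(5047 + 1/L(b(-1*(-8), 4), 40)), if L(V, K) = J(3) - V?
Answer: 3/15140 ≈ 0.00019815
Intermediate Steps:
b(X, F) = 1
L(V, K) = -2 - V (L(V, K) = -6/3 - V = -6*⅓ - V = -2 - V)
1/(5047 + 1/L(b(-1*(-8), 4), 40)) = 1/(5047 + 1/(-2 - 1*1)) = 1/(5047 + 1/(-2 - 1)) = 1/(5047 + 1/(-3)) = 1/(5047 - ⅓) = 1/(15140/3) = 3/15140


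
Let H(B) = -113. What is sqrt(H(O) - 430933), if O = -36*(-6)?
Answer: 3*I*sqrt(47894) ≈ 656.54*I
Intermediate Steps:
O = 216
sqrt(H(O) - 430933) = sqrt(-113 - 430933) = sqrt(-431046) = 3*I*sqrt(47894)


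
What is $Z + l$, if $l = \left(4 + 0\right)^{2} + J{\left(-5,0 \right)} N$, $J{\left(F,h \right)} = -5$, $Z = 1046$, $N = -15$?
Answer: $1137$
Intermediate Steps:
$l = 91$ ($l = \left(4 + 0\right)^{2} - -75 = 4^{2} + 75 = 16 + 75 = 91$)
$Z + l = 1046 + 91 = 1137$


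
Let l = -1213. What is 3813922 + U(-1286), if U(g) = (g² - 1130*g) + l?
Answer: 6919685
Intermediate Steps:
U(g) = -1213 + g² - 1130*g (U(g) = (g² - 1130*g) - 1213 = -1213 + g² - 1130*g)
3813922 + U(-1286) = 3813922 + (-1213 + (-1286)² - 1130*(-1286)) = 3813922 + (-1213 + 1653796 + 1453180) = 3813922 + 3105763 = 6919685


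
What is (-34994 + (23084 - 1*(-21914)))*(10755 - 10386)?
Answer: 3691476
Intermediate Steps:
(-34994 + (23084 - 1*(-21914)))*(10755 - 10386) = (-34994 + (23084 + 21914))*369 = (-34994 + 44998)*369 = 10004*369 = 3691476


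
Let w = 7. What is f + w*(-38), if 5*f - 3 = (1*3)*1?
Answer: -1324/5 ≈ -264.80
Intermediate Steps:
f = 6/5 (f = ⅗ + ((1*3)*1)/5 = ⅗ + (3*1)/5 = ⅗ + (⅕)*3 = ⅗ + ⅗ = 6/5 ≈ 1.2000)
f + w*(-38) = 6/5 + 7*(-38) = 6/5 - 266 = -1324/5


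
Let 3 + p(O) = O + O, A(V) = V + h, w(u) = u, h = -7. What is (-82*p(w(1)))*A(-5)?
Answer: -984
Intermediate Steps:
A(V) = -7 + V (A(V) = V - 7 = -7 + V)
p(O) = -3 + 2*O (p(O) = -3 + (O + O) = -3 + 2*O)
(-82*p(w(1)))*A(-5) = (-82*(-3 + 2*1))*(-7 - 5) = -82*(-3 + 2)*(-12) = -82*(-1)*(-12) = 82*(-12) = -984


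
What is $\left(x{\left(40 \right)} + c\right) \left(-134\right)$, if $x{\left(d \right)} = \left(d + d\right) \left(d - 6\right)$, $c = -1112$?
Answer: $-215472$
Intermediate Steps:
$x{\left(d \right)} = 2 d \left(-6 + d\right)$
$\left(x{\left(40 \right)} + c\right) \left(-134\right) = \left(2 \cdot 40 \left(-6 + 40\right) - 1112\right) \left(-134\right) = \left(2 \cdot 40 \cdot 34 - 1112\right) \left(-134\right) = \left(2720 - 1112\right) \left(-134\right) = 1608 \left(-134\right) = -215472$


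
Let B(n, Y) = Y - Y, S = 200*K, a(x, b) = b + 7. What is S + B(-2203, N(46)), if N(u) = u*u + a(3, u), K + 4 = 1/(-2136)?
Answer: -213625/267 ≈ -800.09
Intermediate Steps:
K = -8545/2136 (K = -4 + 1/(-2136) = -4 - 1/2136 = -8545/2136 ≈ -4.0005)
a(x, b) = 7 + b
S = -213625/267 (S = 200*(-8545/2136) = -213625/267 ≈ -800.09)
N(u) = 7 + u + u² (N(u) = u*u + (7 + u) = u² + (7 + u) = 7 + u + u²)
B(n, Y) = 0
S + B(-2203, N(46)) = -213625/267 + 0 = -213625/267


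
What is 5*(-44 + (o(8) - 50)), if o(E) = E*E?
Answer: -150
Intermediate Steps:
o(E) = E²
5*(-44 + (o(8) - 50)) = 5*(-44 + (8² - 50)) = 5*(-44 + (64 - 50)) = 5*(-44 + 14) = 5*(-30) = -150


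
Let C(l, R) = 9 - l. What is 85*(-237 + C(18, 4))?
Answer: -20910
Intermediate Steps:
85*(-237 + C(18, 4)) = 85*(-237 + (9 - 1*18)) = 85*(-237 + (9 - 18)) = 85*(-237 - 9) = 85*(-246) = -20910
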